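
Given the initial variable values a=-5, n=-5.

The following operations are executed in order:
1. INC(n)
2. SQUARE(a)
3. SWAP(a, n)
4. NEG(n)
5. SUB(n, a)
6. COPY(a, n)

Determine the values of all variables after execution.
{a: -21, n: -21}

Step-by-step execution:
Initial: a=-5, n=-5
After step 1 (INC(n)): a=-5, n=-4
After step 2 (SQUARE(a)): a=25, n=-4
After step 3 (SWAP(a, n)): a=-4, n=25
After step 4 (NEG(n)): a=-4, n=-25
After step 5 (SUB(n, a)): a=-4, n=-21
After step 6 (COPY(a, n)): a=-21, n=-21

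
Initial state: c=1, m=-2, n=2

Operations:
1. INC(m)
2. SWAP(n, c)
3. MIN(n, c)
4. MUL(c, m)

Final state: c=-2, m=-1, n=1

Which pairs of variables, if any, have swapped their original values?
None

Comparing initial and final values:
c: 1 → -2
n: 2 → 1
m: -2 → -1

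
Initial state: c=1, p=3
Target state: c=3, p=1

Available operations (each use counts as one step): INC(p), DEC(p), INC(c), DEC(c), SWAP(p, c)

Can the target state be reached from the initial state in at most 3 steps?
Yes

Path (1 step): SWAP(p, c)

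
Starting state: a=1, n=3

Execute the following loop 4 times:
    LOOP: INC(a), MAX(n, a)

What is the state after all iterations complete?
a=5, n=5

Iteration trace:
Start: a=1, n=3
After iteration 1: a=2, n=3
After iteration 2: a=3, n=3
After iteration 3: a=4, n=4
After iteration 4: a=5, n=5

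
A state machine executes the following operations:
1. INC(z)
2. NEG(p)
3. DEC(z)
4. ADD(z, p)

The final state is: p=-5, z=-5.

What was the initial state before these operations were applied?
p=5, z=0

Working backwards:
Final state: p=-5, z=-5
Before step 4 (ADD(z, p)): p=-5, z=0
Before step 3 (DEC(z)): p=-5, z=1
Before step 2 (NEG(p)): p=5, z=1
Before step 1 (INC(z)): p=5, z=0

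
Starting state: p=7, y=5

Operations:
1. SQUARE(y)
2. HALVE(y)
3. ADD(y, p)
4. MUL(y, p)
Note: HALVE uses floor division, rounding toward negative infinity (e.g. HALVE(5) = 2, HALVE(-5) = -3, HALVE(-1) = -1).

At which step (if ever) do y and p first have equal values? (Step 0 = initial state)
Never

y and p never become equal during execution.

Comparing values at each step:
Initial: y=5, p=7
After step 1: y=25, p=7
After step 2: y=12, p=7
After step 3: y=19, p=7
After step 4: y=133, p=7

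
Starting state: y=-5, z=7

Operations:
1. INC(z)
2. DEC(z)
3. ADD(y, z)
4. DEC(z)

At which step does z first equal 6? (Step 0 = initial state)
Step 4

Tracing z:
Initial: z = 7
After step 1: z = 8
After step 2: z = 7
After step 3: z = 7
After step 4: z = 6 ← first occurrence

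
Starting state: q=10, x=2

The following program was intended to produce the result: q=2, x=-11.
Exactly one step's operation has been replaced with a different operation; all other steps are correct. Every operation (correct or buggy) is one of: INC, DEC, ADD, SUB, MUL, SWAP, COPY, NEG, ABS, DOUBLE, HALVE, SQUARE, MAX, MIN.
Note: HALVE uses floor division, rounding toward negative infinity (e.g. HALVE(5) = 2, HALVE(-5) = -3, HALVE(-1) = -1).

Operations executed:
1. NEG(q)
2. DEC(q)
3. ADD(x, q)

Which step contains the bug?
Step 3

Trace with buggy code:
Initial: q=10, x=2
After step 1: q=-10, x=2
After step 2: q=-11, x=2
After step 3: q=-11, x=-9
Actual final q=-11, x=-9 ≠ expected q=2, x=-11.
Step 3 is the only position where a single-operation replacement can produce the expected result.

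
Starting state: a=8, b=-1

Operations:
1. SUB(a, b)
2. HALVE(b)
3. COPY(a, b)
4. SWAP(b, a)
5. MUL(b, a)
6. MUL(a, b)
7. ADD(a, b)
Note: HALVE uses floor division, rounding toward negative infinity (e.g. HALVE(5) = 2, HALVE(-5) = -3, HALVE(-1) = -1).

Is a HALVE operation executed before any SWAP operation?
Yes

First HALVE: step 2
First SWAP: step 4
Since 2 < 4, HALVE comes first.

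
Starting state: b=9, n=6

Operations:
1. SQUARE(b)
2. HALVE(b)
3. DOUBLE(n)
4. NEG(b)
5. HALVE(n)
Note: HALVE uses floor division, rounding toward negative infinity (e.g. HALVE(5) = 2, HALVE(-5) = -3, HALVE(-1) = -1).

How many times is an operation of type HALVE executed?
2

Counting HALVE operations:
Step 2: HALVE(b) ← HALVE
Step 5: HALVE(n) ← HALVE
Total: 2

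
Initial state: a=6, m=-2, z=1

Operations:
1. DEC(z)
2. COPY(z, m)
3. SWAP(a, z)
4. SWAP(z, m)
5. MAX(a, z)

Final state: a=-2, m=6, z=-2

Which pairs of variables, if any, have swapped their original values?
(a, m)

Comparing initial and final values:
a: 6 → -2
z: 1 → -2
m: -2 → 6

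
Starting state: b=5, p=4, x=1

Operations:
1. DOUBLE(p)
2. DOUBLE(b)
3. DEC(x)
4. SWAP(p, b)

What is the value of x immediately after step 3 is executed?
x = 0

Tracing x through execution:
Initial: x = 1
After step 1 (DOUBLE(p)): x = 1
After step 2 (DOUBLE(b)): x = 1
After step 3 (DEC(x)): x = 0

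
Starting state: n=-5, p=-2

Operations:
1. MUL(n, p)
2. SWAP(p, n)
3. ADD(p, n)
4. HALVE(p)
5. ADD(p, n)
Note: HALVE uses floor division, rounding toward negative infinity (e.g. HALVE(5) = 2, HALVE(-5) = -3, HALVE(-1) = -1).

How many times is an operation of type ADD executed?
2

Counting ADD operations:
Step 3: ADD(p, n) ← ADD
Step 5: ADD(p, n) ← ADD
Total: 2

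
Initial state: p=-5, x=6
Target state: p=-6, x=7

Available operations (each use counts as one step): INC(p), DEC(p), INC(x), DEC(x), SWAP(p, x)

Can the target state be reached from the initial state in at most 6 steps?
Yes

Path (2 steps): DEC(p) → INC(x)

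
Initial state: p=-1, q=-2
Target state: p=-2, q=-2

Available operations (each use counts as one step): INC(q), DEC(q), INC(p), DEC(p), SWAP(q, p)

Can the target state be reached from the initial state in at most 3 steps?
Yes

Path (1 step): DEC(p)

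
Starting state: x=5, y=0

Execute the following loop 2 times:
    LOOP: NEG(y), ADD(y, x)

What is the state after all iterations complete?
x=5, y=0

Iteration trace:
Start: x=5, y=0
After iteration 1: x=5, y=5
After iteration 2: x=5, y=0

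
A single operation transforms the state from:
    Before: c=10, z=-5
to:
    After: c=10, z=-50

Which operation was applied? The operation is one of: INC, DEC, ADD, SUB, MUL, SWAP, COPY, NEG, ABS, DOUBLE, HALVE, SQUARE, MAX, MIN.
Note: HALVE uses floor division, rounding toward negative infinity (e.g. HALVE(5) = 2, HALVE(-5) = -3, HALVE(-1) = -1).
MUL(z, c)

Analyzing the change:
Before: c=10, z=-5
After: c=10, z=-50
Variable z changed from -5 to -50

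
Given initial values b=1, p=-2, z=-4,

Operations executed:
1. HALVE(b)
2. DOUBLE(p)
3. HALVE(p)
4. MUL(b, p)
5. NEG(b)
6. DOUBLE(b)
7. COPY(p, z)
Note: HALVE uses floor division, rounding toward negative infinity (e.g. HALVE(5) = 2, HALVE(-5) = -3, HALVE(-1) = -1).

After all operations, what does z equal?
z = -4

Tracing execution:
Step 1: HALVE(b) → z = -4
Step 2: DOUBLE(p) → z = -4
Step 3: HALVE(p) → z = -4
Step 4: MUL(b, p) → z = -4
Step 5: NEG(b) → z = -4
Step 6: DOUBLE(b) → z = -4
Step 7: COPY(p, z) → z = -4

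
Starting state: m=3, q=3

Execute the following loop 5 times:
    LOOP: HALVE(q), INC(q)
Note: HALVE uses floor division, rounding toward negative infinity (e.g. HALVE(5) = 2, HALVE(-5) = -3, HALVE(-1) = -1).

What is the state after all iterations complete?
m=3, q=2

Iteration trace:
Start: m=3, q=3
After iteration 1: m=3, q=2
After iteration 2: m=3, q=2
After iteration 3: m=3, q=2
After iteration 4: m=3, q=2
After iteration 5: m=3, q=2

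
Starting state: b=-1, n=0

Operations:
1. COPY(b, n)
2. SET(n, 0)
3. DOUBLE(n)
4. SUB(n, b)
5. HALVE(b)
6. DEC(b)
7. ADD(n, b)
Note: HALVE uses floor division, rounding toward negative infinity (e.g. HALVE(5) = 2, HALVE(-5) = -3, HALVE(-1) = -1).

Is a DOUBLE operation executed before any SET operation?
No

First DOUBLE: step 3
First SET: step 2
Since 3 > 2, SET comes first.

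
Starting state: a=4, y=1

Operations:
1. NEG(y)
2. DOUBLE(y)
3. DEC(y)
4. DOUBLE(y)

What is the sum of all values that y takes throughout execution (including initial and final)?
-11

Values of y at each step:
Initial: y = 1
After step 1: y = -1
After step 2: y = -2
After step 3: y = -3
After step 4: y = -6
Sum = 1 + -1 + -2 + -3 + -6 = -11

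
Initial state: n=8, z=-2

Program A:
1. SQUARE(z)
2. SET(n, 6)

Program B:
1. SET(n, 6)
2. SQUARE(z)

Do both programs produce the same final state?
Yes

Program A final state: n=6, z=4
Program B final state: n=6, z=4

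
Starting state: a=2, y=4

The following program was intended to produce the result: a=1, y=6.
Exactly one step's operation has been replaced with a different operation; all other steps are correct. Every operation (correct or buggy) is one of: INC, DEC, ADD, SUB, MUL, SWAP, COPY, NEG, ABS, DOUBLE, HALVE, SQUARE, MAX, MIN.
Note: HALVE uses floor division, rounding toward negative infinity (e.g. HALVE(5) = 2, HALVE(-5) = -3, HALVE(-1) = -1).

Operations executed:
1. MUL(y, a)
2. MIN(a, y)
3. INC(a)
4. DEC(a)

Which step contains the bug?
Step 3

Trace with buggy code:
Initial: a=2, y=4
After step 1: a=2, y=8
After step 2: a=2, y=8
After step 3: a=3, y=8
After step 4: a=2, y=8
Actual final a=2, y=8 ≠ expected a=1, y=6.
Step 3 is the only position where a single-operation replacement can produce the expected result.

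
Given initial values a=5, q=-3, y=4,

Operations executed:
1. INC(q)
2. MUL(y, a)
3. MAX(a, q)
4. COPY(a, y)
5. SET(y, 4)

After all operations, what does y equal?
y = 4

Tracing execution:
Step 1: INC(q) → y = 4
Step 2: MUL(y, a) → y = 20
Step 3: MAX(a, q) → y = 20
Step 4: COPY(a, y) → y = 20
Step 5: SET(y, 4) → y = 4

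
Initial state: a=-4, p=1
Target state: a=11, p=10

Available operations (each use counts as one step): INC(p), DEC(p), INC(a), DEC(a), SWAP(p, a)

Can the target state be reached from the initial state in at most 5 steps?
No

The target state cannot be reached within 5 steps.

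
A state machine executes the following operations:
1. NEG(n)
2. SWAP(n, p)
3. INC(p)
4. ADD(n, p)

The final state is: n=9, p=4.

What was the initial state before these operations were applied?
n=-3, p=5

Working backwards:
Final state: n=9, p=4
Before step 4 (ADD(n, p)): n=5, p=4
Before step 3 (INC(p)): n=5, p=3
Before step 2 (SWAP(n, p)): n=3, p=5
Before step 1 (NEG(n)): n=-3, p=5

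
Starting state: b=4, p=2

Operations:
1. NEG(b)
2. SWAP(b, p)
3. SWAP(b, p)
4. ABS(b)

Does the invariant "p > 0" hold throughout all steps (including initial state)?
No, violated after step 2

The invariant is violated after step 2.

State at each step:
Initial: b=4, p=2
After step 1: b=-4, p=2
After step 2: b=2, p=-4
After step 3: b=-4, p=2
After step 4: b=4, p=2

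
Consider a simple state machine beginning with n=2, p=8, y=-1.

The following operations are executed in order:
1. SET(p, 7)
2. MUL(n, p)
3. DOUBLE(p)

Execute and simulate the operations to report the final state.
{n: 14, p: 14, y: -1}

Step-by-step execution:
Initial: n=2, p=8, y=-1
After step 1 (SET(p, 7)): n=2, p=7, y=-1
After step 2 (MUL(n, p)): n=14, p=7, y=-1
After step 3 (DOUBLE(p)): n=14, p=14, y=-1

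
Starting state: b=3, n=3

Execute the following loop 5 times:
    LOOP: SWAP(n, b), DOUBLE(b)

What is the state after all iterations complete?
b=24, n=12

Iteration trace:
Start: b=3, n=3
After iteration 1: b=6, n=3
After iteration 2: b=6, n=6
After iteration 3: b=12, n=6
After iteration 4: b=12, n=12
After iteration 5: b=24, n=12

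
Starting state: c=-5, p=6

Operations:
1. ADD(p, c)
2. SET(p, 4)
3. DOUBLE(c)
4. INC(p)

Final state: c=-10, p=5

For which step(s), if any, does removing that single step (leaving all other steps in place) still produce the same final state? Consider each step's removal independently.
Step(s) 1

Testing removal of each single step:
Without step 1: final = c=-10, p=5 (same)
Without step 2: final = c=-10, p=2 (different)
Without step 3: final = c=-5, p=5 (different)
Without step 4: final = c=-10, p=4 (different)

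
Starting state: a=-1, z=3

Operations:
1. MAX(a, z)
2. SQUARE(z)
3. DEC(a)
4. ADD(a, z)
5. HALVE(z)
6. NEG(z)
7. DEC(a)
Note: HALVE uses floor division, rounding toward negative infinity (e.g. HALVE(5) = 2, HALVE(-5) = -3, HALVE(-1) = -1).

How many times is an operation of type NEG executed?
1

Counting NEG operations:
Step 6: NEG(z) ← NEG
Total: 1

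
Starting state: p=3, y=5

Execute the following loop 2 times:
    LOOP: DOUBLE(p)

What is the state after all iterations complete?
p=12, y=5

Iteration trace:
Start: p=3, y=5
After iteration 1: p=6, y=5
After iteration 2: p=12, y=5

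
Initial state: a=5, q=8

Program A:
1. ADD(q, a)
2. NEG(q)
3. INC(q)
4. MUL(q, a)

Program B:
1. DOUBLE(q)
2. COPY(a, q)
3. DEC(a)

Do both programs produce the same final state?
No

Program A final state: a=5, q=-60
Program B final state: a=15, q=16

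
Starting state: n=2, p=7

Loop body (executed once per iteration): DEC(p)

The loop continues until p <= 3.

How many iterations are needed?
4

Tracing iterations:
Initial: n=2, p=7
After iteration 1: n=2, p=6
After iteration 2: n=2, p=5
After iteration 3: n=2, p=4
After iteration 4: n=2, p=3
p <= 3 now holds, so the loop exits after 4 iterations.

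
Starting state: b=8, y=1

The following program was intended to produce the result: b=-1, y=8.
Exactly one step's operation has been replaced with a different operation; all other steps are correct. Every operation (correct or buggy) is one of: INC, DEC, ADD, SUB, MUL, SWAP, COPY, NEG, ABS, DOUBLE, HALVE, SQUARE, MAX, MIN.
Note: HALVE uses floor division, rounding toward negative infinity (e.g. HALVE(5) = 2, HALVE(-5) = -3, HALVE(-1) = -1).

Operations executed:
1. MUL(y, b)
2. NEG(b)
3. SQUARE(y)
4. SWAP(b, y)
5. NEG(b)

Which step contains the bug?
Step 1

Trace with buggy code:
Initial: b=8, y=1
After step 1: b=8, y=8
After step 2: b=-8, y=8
After step 3: b=-8, y=64
After step 4: b=64, y=-8
After step 5: b=-64, y=-8
Actual final b=-64, y=-8 ≠ expected b=-1, y=8.
Step 1 is the only position where a single-operation replacement can produce the expected result.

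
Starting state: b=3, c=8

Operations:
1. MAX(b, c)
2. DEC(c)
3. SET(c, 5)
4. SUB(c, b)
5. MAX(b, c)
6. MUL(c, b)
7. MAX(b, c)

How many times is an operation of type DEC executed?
1

Counting DEC operations:
Step 2: DEC(c) ← DEC
Total: 1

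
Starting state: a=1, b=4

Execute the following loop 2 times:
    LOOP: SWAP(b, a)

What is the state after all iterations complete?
a=1, b=4

Iteration trace:
Start: a=1, b=4
After iteration 1: a=4, b=1
After iteration 2: a=1, b=4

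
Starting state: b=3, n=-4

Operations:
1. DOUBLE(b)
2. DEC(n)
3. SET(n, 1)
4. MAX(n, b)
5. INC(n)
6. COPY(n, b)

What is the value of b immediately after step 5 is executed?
b = 6

Tracing b through execution:
Initial: b = 3
After step 1 (DOUBLE(b)): b = 6
After step 2 (DEC(n)): b = 6
After step 3 (SET(n, 1)): b = 6
After step 4 (MAX(n, b)): b = 6
After step 5 (INC(n)): b = 6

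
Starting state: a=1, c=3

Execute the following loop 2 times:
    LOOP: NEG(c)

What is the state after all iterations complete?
a=1, c=3

Iteration trace:
Start: a=1, c=3
After iteration 1: a=1, c=-3
After iteration 2: a=1, c=3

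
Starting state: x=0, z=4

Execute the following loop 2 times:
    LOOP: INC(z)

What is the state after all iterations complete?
x=0, z=6

Iteration trace:
Start: x=0, z=4
After iteration 1: x=0, z=5
After iteration 2: x=0, z=6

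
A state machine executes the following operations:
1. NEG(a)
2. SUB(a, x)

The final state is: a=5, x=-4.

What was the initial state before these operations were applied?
a=-1, x=-4

Working backwards:
Final state: a=5, x=-4
Before step 2 (SUB(a, x)): a=1, x=-4
Before step 1 (NEG(a)): a=-1, x=-4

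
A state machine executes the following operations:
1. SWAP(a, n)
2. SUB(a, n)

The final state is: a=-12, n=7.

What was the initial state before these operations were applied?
a=7, n=-5

Working backwards:
Final state: a=-12, n=7
Before step 2 (SUB(a, n)): a=-5, n=7
Before step 1 (SWAP(a, n)): a=7, n=-5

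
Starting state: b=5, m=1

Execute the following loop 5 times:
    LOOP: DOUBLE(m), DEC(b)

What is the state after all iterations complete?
b=0, m=32

Iteration trace:
Start: b=5, m=1
After iteration 1: b=4, m=2
After iteration 2: b=3, m=4
After iteration 3: b=2, m=8
After iteration 4: b=1, m=16
After iteration 5: b=0, m=32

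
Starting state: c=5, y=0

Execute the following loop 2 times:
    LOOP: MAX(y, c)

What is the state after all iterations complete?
c=5, y=5

Iteration trace:
Start: c=5, y=0
After iteration 1: c=5, y=5
After iteration 2: c=5, y=5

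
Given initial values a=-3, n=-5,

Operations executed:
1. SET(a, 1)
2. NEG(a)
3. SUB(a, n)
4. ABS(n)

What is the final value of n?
n = 5

Tracing execution:
Step 1: SET(a, 1) → n = -5
Step 2: NEG(a) → n = -5
Step 3: SUB(a, n) → n = -5
Step 4: ABS(n) → n = 5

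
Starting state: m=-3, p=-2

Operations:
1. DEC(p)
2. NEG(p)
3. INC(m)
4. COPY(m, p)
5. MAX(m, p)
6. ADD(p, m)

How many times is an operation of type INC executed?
1

Counting INC operations:
Step 3: INC(m) ← INC
Total: 1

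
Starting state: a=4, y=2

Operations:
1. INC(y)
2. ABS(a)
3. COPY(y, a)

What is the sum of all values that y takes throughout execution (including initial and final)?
12

Values of y at each step:
Initial: y = 2
After step 1: y = 3
After step 2: y = 3
After step 3: y = 4
Sum = 2 + 3 + 3 + 4 = 12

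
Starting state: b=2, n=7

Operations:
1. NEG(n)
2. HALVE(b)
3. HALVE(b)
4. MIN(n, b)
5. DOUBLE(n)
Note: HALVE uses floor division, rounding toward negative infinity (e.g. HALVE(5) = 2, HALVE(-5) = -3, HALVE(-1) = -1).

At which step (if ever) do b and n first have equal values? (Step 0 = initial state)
Never

b and n never become equal during execution.

Comparing values at each step:
Initial: b=2, n=7
After step 1: b=2, n=-7
After step 2: b=1, n=-7
After step 3: b=0, n=-7
After step 4: b=0, n=-7
After step 5: b=0, n=-14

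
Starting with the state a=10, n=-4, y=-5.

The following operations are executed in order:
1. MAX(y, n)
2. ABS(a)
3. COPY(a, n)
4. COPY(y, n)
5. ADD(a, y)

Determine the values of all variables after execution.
{a: -8, n: -4, y: -4}

Step-by-step execution:
Initial: a=10, n=-4, y=-5
After step 1 (MAX(y, n)): a=10, n=-4, y=-4
After step 2 (ABS(a)): a=10, n=-4, y=-4
After step 3 (COPY(a, n)): a=-4, n=-4, y=-4
After step 4 (COPY(y, n)): a=-4, n=-4, y=-4
After step 5 (ADD(a, y)): a=-8, n=-4, y=-4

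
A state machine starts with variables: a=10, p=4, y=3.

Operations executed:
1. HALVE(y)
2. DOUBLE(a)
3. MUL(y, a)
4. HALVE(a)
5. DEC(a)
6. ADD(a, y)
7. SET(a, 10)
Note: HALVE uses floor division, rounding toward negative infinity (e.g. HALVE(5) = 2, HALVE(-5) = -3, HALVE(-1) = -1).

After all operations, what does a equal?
a = 10

Tracing execution:
Step 1: HALVE(y) → a = 10
Step 2: DOUBLE(a) → a = 20
Step 3: MUL(y, a) → a = 20
Step 4: HALVE(a) → a = 10
Step 5: DEC(a) → a = 9
Step 6: ADD(a, y) → a = 29
Step 7: SET(a, 10) → a = 10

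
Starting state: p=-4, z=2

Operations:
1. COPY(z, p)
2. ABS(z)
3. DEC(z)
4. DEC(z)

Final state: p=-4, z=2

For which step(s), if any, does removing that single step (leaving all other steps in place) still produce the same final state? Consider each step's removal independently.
None - removing any single step changes the final result

Testing removal of each single step:
Without step 1: final = p=-4, z=0 (different)
Without step 2: final = p=-4, z=-6 (different)
Without step 3: final = p=-4, z=3 (different)
Without step 4: final = p=-4, z=3 (different)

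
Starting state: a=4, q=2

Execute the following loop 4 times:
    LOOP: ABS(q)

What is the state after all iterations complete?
a=4, q=2

Iteration trace:
Start: a=4, q=2
After iteration 1: a=4, q=2
After iteration 2: a=4, q=2
After iteration 3: a=4, q=2
After iteration 4: a=4, q=2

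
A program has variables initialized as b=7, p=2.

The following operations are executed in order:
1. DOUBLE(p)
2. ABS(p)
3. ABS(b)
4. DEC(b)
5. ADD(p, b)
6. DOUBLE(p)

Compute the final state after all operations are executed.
{b: 6, p: 20}

Step-by-step execution:
Initial: b=7, p=2
After step 1 (DOUBLE(p)): b=7, p=4
After step 2 (ABS(p)): b=7, p=4
After step 3 (ABS(b)): b=7, p=4
After step 4 (DEC(b)): b=6, p=4
After step 5 (ADD(p, b)): b=6, p=10
After step 6 (DOUBLE(p)): b=6, p=20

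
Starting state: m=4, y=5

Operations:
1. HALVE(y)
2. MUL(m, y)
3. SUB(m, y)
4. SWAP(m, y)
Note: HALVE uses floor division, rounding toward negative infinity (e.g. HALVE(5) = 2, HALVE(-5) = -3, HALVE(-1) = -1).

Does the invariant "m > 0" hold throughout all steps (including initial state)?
Yes

The invariant holds at every step.

State at each step:
Initial: m=4, y=5
After step 1: m=4, y=2
After step 2: m=8, y=2
After step 3: m=6, y=2
After step 4: m=2, y=6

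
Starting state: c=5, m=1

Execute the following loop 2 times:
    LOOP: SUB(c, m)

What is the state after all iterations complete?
c=3, m=1

Iteration trace:
Start: c=5, m=1
After iteration 1: c=4, m=1
After iteration 2: c=3, m=1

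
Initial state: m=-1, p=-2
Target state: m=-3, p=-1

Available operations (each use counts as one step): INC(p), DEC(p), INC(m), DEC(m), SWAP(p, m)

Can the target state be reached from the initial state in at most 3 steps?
Yes

Path (2 steps): DEC(p) → SWAP(p, m)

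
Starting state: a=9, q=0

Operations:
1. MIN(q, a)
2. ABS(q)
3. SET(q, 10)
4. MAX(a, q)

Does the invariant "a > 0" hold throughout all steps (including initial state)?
Yes

The invariant holds at every step.

State at each step:
Initial: a=9, q=0
After step 1: a=9, q=0
After step 2: a=9, q=0
After step 3: a=9, q=10
After step 4: a=10, q=10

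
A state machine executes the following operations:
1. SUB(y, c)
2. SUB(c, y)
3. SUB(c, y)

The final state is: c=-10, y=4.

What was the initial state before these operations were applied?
c=-2, y=2

Working backwards:
Final state: c=-10, y=4
Before step 3 (SUB(c, y)): c=-6, y=4
Before step 2 (SUB(c, y)): c=-2, y=4
Before step 1 (SUB(y, c)): c=-2, y=2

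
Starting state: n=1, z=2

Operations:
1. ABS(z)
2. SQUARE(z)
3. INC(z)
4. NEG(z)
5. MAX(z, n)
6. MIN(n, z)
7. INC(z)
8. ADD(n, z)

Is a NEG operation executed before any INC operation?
No

First NEG: step 4
First INC: step 3
Since 4 > 3, INC comes first.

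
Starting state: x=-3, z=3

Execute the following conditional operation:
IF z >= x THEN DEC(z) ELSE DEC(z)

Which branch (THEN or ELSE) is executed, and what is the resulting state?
Branch: THEN, Final state: x=-3, z=2

Evaluating condition: z >= x
z = 3, x = -3
Condition is True, so THEN branch executes
After DEC(z): x=-3, z=2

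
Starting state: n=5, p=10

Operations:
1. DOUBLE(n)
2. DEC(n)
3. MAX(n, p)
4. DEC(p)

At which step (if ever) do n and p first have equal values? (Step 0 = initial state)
Step 1

n and p first become equal after step 1.

Comparing values at each step:
Initial: n=5, p=10
After step 1: n=10, p=10 ← equal!
After step 2: n=9, p=10
After step 3: n=10, p=10 ← equal!
After step 4: n=10, p=9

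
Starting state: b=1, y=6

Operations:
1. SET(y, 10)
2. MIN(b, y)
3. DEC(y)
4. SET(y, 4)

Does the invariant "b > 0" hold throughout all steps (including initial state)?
Yes

The invariant holds at every step.

State at each step:
Initial: b=1, y=6
After step 1: b=1, y=10
After step 2: b=1, y=10
After step 3: b=1, y=9
After step 4: b=1, y=4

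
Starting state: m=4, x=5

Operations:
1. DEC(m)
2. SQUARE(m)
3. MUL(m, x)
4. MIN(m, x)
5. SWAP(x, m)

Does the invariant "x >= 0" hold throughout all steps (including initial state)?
Yes

The invariant holds at every step.

State at each step:
Initial: m=4, x=5
After step 1: m=3, x=5
After step 2: m=9, x=5
After step 3: m=45, x=5
After step 4: m=5, x=5
After step 5: m=5, x=5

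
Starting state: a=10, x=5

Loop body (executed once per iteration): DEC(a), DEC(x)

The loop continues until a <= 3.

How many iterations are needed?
7

Tracing iterations:
Initial: a=10, x=5
After iteration 1: a=9, x=4
After iteration 2: a=8, x=3
After iteration 3: a=7, x=2
After iteration 4: a=6, x=1
After iteration 5: a=5, x=0
After iteration 6: a=4, x=-1
After iteration 7: a=3, x=-2
a <= 3 now holds, so the loop exits after 7 iterations.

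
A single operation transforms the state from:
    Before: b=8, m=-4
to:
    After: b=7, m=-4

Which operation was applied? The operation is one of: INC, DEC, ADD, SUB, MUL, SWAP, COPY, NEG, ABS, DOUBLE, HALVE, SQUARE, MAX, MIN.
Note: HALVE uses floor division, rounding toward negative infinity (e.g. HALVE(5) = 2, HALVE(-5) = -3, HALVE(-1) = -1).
DEC(b)

Analyzing the change:
Before: b=8, m=-4
After: b=7, m=-4
Variable b changed from 8 to 7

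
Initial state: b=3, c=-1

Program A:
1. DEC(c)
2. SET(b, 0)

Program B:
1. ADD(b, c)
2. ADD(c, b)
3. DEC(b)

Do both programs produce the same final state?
No

Program A final state: b=0, c=-2
Program B final state: b=1, c=1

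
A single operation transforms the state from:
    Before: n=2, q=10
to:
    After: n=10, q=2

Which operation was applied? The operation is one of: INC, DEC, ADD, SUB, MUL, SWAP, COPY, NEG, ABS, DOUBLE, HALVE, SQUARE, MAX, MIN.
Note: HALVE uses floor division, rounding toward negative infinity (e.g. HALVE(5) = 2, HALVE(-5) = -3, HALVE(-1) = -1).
SWAP(n, q)

Analyzing the change:
Before: n=2, q=10
After: n=10, q=2
Variable n changed from 2 to 10
Variable q changed from 10 to 2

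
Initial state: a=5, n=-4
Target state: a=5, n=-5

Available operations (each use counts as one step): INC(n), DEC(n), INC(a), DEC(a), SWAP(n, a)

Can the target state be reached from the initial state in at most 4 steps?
Yes

Path (1 step): DEC(n)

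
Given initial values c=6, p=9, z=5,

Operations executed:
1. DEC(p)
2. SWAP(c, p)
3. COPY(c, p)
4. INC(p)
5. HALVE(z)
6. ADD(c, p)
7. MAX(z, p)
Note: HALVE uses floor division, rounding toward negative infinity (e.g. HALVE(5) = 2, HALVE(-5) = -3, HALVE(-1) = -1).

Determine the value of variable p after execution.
p = 7

Tracing execution:
Step 1: DEC(p) → p = 8
Step 2: SWAP(c, p) → p = 6
Step 3: COPY(c, p) → p = 6
Step 4: INC(p) → p = 7
Step 5: HALVE(z) → p = 7
Step 6: ADD(c, p) → p = 7
Step 7: MAX(z, p) → p = 7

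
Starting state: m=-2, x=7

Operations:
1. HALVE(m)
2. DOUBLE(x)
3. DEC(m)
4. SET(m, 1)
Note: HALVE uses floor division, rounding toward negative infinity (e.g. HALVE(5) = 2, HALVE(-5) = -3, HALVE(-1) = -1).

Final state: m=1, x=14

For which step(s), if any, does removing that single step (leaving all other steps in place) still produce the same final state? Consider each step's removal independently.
Step(s) 1, 3

Testing removal of each single step:
Without step 1: final = m=1, x=14 (same)
Without step 2: final = m=1, x=7 (different)
Without step 3: final = m=1, x=14 (same)
Without step 4: final = m=-2, x=14 (different)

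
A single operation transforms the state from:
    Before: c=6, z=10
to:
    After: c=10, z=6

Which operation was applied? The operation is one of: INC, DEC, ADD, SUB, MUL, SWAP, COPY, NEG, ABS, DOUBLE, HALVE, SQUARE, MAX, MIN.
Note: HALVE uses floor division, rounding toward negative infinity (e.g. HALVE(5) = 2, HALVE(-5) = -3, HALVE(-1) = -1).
SWAP(z, c)

Analyzing the change:
Before: c=6, z=10
After: c=10, z=6
Variable z changed from 10 to 6
Variable c changed from 6 to 10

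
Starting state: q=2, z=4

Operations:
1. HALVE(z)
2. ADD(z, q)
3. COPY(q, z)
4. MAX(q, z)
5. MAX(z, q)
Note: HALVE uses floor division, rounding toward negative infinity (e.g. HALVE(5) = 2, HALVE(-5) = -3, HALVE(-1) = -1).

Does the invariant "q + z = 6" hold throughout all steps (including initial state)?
No, violated after step 1

The invariant is violated after step 1.

State at each step:
Initial: q=2, z=4
After step 1: q=2, z=2
After step 2: q=2, z=4
After step 3: q=4, z=4
After step 4: q=4, z=4
After step 5: q=4, z=4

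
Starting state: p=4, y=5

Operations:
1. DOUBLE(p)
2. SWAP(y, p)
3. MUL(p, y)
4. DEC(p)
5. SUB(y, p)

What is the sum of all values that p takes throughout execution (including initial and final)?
135

Values of p at each step:
Initial: p = 4
After step 1: p = 8
After step 2: p = 5
After step 3: p = 40
After step 4: p = 39
After step 5: p = 39
Sum = 4 + 8 + 5 + 40 + 39 + 39 = 135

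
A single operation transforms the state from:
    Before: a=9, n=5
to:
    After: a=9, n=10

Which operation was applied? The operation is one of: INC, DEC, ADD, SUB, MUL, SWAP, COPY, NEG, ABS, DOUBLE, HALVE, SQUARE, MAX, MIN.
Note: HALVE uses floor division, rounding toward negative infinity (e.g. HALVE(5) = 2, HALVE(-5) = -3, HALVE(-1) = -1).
DOUBLE(n)

Analyzing the change:
Before: a=9, n=5
After: a=9, n=10
Variable n changed from 5 to 10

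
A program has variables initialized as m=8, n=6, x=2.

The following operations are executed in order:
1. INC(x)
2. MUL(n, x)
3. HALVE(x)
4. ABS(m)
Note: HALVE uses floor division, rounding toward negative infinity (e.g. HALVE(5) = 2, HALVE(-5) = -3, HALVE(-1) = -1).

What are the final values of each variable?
{m: 8, n: 18, x: 1}

Step-by-step execution:
Initial: m=8, n=6, x=2
After step 1 (INC(x)): m=8, n=6, x=3
After step 2 (MUL(n, x)): m=8, n=18, x=3
After step 3 (HALVE(x)): m=8, n=18, x=1
After step 4 (ABS(m)): m=8, n=18, x=1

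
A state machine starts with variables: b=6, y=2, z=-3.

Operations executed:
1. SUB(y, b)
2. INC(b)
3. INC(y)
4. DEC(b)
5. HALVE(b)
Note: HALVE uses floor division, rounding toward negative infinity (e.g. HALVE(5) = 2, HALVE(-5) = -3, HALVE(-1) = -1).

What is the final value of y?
y = -3

Tracing execution:
Step 1: SUB(y, b) → y = -4
Step 2: INC(b) → y = -4
Step 3: INC(y) → y = -3
Step 4: DEC(b) → y = -3
Step 5: HALVE(b) → y = -3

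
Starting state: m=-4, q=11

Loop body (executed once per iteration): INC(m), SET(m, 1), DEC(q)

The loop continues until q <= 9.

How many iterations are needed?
2

Tracing iterations:
Initial: m=-4, q=11
After iteration 1: m=1, q=10
After iteration 2: m=1, q=9
q <= 9 now holds, so the loop exits after 2 iterations.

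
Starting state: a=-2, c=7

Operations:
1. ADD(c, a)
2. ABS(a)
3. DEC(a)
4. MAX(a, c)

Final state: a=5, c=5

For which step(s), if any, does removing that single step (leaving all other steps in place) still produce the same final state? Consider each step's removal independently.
Step(s) 2, 3

Testing removal of each single step:
Without step 1: final = a=7, c=7 (different)
Without step 2: final = a=5, c=5 (same)
Without step 3: final = a=5, c=5 (same)
Without step 4: final = a=1, c=5 (different)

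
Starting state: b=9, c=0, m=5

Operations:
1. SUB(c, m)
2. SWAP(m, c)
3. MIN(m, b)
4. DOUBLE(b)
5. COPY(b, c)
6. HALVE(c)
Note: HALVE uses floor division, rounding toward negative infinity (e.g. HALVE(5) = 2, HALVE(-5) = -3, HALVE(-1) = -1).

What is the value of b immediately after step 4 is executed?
b = 18

Tracing b through execution:
Initial: b = 9
After step 1 (SUB(c, m)): b = 9
After step 2 (SWAP(m, c)): b = 9
After step 3 (MIN(m, b)): b = 9
After step 4 (DOUBLE(b)): b = 18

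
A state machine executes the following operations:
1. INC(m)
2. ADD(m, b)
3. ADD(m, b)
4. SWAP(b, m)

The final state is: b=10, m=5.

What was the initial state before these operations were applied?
b=5, m=-1

Working backwards:
Final state: b=10, m=5
Before step 4 (SWAP(b, m)): b=5, m=10
Before step 3 (ADD(m, b)): b=5, m=5
Before step 2 (ADD(m, b)): b=5, m=0
Before step 1 (INC(m)): b=5, m=-1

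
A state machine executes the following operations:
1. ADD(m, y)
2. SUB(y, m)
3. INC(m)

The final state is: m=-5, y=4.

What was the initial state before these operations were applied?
m=-4, y=-2

Working backwards:
Final state: m=-5, y=4
Before step 3 (INC(m)): m=-6, y=4
Before step 2 (SUB(y, m)): m=-6, y=-2
Before step 1 (ADD(m, y)): m=-4, y=-2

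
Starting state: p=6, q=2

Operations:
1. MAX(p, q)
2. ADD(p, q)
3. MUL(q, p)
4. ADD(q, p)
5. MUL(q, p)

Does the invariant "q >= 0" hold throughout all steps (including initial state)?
Yes

The invariant holds at every step.

State at each step:
Initial: p=6, q=2
After step 1: p=6, q=2
After step 2: p=8, q=2
After step 3: p=8, q=16
After step 4: p=8, q=24
After step 5: p=8, q=192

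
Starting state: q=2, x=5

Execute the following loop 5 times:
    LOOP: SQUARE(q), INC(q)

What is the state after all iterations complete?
q=210066388901, x=5

Iteration trace:
Start: q=2, x=5
After iteration 1: q=5, x=5
After iteration 2: q=26, x=5
After iteration 3: q=677, x=5
After iteration 4: q=458330, x=5
After iteration 5: q=210066388901, x=5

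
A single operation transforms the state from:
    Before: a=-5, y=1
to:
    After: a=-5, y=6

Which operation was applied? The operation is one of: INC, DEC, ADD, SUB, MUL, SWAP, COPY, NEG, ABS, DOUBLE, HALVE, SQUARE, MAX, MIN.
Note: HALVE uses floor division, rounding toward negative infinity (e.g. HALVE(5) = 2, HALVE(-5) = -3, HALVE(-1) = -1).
SUB(y, a)

Analyzing the change:
Before: a=-5, y=1
After: a=-5, y=6
Variable y changed from 1 to 6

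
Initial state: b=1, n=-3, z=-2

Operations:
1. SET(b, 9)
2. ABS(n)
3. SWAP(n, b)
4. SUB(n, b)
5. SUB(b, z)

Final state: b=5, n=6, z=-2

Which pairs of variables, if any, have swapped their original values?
None

Comparing initial and final values:
z: -2 → -2
b: 1 → 5
n: -3 → 6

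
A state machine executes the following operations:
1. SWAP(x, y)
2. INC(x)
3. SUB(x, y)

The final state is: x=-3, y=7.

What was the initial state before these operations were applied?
x=7, y=3

Working backwards:
Final state: x=-3, y=7
Before step 3 (SUB(x, y)): x=4, y=7
Before step 2 (INC(x)): x=3, y=7
Before step 1 (SWAP(x, y)): x=7, y=3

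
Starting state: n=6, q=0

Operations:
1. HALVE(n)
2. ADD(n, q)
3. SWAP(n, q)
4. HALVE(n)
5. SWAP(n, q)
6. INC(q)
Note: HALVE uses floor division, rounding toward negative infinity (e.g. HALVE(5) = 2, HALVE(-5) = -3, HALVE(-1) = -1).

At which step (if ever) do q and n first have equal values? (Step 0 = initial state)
Never

q and n never become equal during execution.

Comparing values at each step:
Initial: q=0, n=6
After step 1: q=0, n=3
After step 2: q=0, n=3
After step 3: q=3, n=0
After step 4: q=3, n=0
After step 5: q=0, n=3
After step 6: q=1, n=3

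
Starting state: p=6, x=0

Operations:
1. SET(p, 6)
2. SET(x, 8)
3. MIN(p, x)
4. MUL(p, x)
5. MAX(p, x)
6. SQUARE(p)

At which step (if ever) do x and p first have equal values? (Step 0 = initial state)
Never

x and p never become equal during execution.

Comparing values at each step:
Initial: x=0, p=6
After step 1: x=0, p=6
After step 2: x=8, p=6
After step 3: x=8, p=6
After step 4: x=8, p=48
After step 5: x=8, p=48
After step 6: x=8, p=2304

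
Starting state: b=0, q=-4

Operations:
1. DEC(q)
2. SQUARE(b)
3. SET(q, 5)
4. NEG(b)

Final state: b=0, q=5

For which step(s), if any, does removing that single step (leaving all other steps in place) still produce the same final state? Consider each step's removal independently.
Step(s) 1, 2, 4

Testing removal of each single step:
Without step 1: final = b=0, q=5 (same)
Without step 2: final = b=0, q=5 (same)
Without step 3: final = b=0, q=-5 (different)
Without step 4: final = b=0, q=5 (same)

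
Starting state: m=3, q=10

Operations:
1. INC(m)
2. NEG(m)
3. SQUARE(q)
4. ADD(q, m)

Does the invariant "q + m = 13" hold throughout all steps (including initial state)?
No, violated after step 1

The invariant is violated after step 1.

State at each step:
Initial: m=3, q=10
After step 1: m=4, q=10
After step 2: m=-4, q=10
After step 3: m=-4, q=100
After step 4: m=-4, q=96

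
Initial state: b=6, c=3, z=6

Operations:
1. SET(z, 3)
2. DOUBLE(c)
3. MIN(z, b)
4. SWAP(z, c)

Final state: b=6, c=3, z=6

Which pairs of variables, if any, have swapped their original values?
None

Comparing initial and final values:
z: 6 → 6
b: 6 → 6
c: 3 → 3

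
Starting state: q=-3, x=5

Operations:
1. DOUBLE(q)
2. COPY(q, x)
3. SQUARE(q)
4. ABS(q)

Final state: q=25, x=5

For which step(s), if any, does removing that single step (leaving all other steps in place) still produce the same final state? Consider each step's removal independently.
Step(s) 1, 4

Testing removal of each single step:
Without step 1: final = q=25, x=5 (same)
Without step 2: final = q=36, x=5 (different)
Without step 3: final = q=5, x=5 (different)
Without step 4: final = q=25, x=5 (same)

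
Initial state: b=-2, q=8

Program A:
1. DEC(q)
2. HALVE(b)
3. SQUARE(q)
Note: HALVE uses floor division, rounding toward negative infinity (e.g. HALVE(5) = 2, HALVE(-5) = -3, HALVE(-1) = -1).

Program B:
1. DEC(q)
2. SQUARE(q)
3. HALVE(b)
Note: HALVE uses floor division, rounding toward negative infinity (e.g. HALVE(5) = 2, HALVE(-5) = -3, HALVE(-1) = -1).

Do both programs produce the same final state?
Yes

Program A final state: b=-1, q=49
Program B final state: b=-1, q=49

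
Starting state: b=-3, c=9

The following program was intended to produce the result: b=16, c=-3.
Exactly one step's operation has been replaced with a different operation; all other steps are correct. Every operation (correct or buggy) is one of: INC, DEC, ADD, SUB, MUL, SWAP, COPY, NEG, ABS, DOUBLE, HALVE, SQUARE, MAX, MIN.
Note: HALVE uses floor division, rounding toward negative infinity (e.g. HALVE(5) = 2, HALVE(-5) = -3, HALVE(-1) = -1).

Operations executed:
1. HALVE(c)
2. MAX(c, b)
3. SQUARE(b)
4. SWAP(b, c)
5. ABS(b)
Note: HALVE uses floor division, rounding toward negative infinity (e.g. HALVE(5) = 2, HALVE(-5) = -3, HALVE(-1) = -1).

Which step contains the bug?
Step 3

Trace with buggy code:
Initial: b=-3, c=9
After step 1: b=-3, c=4
After step 2: b=-3, c=4
After step 3: b=9, c=4
After step 4: b=4, c=9
After step 5: b=4, c=9
Actual final b=4, c=9 ≠ expected b=16, c=-3.
Step 3 is the only position where a single-operation replacement can produce the expected result.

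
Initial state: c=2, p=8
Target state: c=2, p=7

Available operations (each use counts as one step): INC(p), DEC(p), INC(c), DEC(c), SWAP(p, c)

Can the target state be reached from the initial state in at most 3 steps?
Yes

Path (1 step): DEC(p)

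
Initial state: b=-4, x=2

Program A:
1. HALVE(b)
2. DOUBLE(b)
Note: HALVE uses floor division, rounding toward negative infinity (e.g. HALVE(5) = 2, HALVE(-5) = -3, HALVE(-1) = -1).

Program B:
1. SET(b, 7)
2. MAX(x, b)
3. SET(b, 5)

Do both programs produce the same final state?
No

Program A final state: b=-4, x=2
Program B final state: b=5, x=7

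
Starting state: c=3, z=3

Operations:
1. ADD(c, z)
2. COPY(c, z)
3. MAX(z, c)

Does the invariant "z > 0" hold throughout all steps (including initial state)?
Yes

The invariant holds at every step.

State at each step:
Initial: c=3, z=3
After step 1: c=6, z=3
After step 2: c=3, z=3
After step 3: c=3, z=3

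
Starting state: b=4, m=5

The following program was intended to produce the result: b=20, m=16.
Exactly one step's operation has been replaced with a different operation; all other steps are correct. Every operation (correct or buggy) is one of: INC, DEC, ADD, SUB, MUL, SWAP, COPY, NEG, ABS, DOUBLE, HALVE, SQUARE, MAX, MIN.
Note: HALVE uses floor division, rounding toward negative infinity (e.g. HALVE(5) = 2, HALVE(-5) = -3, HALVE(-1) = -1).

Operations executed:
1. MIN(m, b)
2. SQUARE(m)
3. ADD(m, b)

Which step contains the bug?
Step 3

Trace with buggy code:
Initial: b=4, m=5
After step 1: b=4, m=4
After step 2: b=4, m=16
After step 3: b=4, m=20
Actual final b=4, m=20 ≠ expected b=20, m=16.
Step 3 is the only position where a single-operation replacement can produce the expected result.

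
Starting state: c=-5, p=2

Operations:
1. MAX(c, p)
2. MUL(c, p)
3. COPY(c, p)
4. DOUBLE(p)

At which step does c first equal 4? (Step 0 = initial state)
Step 2

Tracing c:
Initial: c = -5
After step 1: c = 2
After step 2: c = 4 ← first occurrence
After step 3: c = 2
After step 4: c = 2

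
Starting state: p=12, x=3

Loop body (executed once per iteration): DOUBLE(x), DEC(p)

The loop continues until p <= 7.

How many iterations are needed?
5

Tracing iterations:
Initial: p=12, x=3
After iteration 1: p=11, x=6
After iteration 2: p=10, x=12
After iteration 3: p=9, x=24
After iteration 4: p=8, x=48
After iteration 5: p=7, x=96
p <= 7 now holds, so the loop exits after 5 iterations.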